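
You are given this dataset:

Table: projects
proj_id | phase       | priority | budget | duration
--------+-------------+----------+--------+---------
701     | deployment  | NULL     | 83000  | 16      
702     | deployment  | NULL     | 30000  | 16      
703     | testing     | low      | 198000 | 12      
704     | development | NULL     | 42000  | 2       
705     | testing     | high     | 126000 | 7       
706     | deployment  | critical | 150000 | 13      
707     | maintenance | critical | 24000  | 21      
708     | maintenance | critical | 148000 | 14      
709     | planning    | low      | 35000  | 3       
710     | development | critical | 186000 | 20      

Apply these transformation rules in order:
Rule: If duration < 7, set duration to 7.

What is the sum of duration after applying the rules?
133

Step 1: 2 records have duration < 7
Step 2: These records originally summed to 5
Step 3: After setting to minimum: 2 × 7 = 14
Step 4: Unaffected records sum: 119
Step 5: Final sum = 14 + 119 = 133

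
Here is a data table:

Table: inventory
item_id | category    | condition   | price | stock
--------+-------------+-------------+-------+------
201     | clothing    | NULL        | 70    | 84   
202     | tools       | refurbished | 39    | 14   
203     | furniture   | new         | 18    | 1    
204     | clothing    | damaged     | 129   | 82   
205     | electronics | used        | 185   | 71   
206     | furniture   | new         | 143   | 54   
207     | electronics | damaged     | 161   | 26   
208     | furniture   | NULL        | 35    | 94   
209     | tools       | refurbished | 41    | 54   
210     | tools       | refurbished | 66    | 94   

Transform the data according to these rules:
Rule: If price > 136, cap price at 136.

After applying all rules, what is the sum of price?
806

Step 1: 3 records have price > 136
Step 2: These records originally summed to 489
Step 3: After capping: 3 × 136 = 408
Step 4: Unaffected records sum: 398
Step 5: Final sum = 408 + 398 = 806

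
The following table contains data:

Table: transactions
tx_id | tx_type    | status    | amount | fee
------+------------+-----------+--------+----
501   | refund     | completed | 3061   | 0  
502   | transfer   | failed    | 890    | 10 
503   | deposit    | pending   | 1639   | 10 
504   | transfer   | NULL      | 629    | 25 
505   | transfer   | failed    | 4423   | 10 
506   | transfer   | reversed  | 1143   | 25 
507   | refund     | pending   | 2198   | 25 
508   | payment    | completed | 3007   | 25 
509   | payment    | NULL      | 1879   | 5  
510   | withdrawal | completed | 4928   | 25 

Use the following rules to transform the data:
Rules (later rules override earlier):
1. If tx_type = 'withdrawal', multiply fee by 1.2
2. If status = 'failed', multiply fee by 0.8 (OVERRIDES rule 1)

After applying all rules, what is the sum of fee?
161.0

Step 1: Rule 2 takes priority for records with status = 'failed'
  - 2 records: 20 × 0.8 = 16.0
Step 2: Rule 1 applies to remaining records with tx_type = 'withdrawal'
  - 1 records: 25 × 1.2 = 30.0
Step 3: Other records unchanged: 115
Step 4: Final sum = 16.0 + 30.0 + 115 = 161.0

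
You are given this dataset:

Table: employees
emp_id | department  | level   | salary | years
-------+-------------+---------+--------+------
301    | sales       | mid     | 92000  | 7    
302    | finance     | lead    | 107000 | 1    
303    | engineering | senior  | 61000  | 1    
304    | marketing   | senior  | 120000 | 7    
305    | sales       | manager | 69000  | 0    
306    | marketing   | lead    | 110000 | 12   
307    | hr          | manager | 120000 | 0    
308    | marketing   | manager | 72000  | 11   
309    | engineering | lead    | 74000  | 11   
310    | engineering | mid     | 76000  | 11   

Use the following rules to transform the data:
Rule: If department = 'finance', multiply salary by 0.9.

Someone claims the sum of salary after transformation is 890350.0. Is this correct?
No, the correct result is 890300.0.

Step 1: Calculate the correct sum after transformation
Step 2: Apply multiplier 0.9 to records where department = 'finance'
Step 3: Correct result = 890300.0
Step 4: Claimed result = 890350.0
Step 5: 890300.0 ≠ 890350.0
Conclusion: The claimed result is incorrect. The correct answer is 890300.0.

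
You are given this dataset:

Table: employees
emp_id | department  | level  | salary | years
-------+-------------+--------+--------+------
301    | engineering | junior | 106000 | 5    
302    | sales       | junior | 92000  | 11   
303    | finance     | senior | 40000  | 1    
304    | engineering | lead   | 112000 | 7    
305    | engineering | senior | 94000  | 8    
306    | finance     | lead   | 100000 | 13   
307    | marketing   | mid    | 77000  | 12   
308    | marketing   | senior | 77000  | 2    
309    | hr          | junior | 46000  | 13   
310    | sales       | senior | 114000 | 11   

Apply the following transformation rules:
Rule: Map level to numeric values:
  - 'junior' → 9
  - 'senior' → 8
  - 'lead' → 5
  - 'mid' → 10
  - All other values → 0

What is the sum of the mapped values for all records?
79

Step 1: Apply mapping to each record
Step 2: Count by status:
  'junior': 3 records × 9 = 27
  'senior': 4 records × 8 = 32
  'lead': 2 records × 5 = 10
  'mid': 1 records × 10 = 10
Step 3: Sum all mapped values = 79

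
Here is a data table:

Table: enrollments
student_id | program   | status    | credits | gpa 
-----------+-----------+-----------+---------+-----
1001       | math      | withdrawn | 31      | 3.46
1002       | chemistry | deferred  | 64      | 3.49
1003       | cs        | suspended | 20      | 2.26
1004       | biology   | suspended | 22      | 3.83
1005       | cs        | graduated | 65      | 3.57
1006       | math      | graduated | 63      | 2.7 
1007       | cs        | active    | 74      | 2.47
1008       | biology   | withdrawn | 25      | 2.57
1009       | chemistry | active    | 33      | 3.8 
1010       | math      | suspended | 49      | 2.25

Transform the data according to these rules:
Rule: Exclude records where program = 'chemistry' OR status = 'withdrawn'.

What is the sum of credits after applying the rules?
293

Step 1: Find records where program = 'chemistry' OR status = 'withdrawn'
Step 2: 4 records match, summing to 153
Step 3: Original sum: 446
Step 4: Remaining sum = 446 - 153 = 293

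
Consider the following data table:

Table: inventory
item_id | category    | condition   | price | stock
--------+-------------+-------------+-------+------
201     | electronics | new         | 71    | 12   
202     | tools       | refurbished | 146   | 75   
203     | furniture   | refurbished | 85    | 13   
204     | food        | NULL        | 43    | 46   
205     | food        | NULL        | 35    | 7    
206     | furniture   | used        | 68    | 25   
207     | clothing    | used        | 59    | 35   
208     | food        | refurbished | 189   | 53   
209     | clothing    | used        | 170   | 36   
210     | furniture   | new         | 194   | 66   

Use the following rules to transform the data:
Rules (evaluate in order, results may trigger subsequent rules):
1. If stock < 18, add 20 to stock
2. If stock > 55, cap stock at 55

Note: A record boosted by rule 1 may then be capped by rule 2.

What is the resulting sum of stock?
397

Step 1: Apply rule 1 to records with stock < 18
  - 3 records get bonus of 20
  - Of these, 0 records then exceed 55 and get capped
Step 2: Apply rule 2 to records with stock > 55
  - 2 records (original) are capped
Step 3: Calculate final sum = 397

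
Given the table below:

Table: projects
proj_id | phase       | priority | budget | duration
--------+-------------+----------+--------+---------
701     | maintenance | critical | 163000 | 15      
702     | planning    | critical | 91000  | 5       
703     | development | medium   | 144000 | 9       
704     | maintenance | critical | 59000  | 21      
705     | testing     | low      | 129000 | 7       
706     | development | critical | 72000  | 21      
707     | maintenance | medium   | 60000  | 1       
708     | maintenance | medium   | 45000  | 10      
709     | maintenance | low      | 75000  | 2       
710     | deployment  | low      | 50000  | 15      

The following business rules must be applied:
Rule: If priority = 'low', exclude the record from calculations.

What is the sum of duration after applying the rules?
82

Step 1: Identify records where priority = 'low'
Step 2: The excluded records sum to 24
Step 3: Original total duration = 106
Step 4: Remaining total = 106 - 24 = 82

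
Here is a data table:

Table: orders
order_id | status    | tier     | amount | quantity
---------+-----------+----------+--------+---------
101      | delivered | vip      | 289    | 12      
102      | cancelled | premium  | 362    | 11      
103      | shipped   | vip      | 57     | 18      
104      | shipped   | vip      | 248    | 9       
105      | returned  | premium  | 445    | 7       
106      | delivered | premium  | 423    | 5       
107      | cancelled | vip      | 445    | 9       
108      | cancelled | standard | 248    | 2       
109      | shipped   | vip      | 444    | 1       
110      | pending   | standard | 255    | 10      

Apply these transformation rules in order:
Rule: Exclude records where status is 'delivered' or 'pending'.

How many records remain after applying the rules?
7

Step 1: Count records to exclude
  - 2 (delivered) + 1 (pending) = 3 records
Step 2: Total records: 10
Step 3: Remaining = 10 - 3 = 7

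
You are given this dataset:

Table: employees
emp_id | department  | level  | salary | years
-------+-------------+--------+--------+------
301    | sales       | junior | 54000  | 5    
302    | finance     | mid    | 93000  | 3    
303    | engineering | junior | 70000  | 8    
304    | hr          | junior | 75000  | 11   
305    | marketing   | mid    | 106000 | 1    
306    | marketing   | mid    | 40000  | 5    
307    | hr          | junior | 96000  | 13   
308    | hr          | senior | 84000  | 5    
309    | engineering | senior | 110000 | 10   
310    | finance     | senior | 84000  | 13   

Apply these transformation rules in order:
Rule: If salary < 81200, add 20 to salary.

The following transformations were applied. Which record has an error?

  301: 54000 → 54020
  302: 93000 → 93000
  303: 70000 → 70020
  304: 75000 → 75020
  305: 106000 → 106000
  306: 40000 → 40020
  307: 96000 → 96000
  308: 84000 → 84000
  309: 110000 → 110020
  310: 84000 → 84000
Record 309 has an error. The correct transformed value should be 110000, not 110020.

Step 1: Check each record against the rule
Step 2: Record 309 has salary = 110000
Step 3: Since 110000 >= 81200, the bonus should not have been applied
Step 4: Correct value = 110000, but claimed value = 110020
Conclusion: Record 309 has the error.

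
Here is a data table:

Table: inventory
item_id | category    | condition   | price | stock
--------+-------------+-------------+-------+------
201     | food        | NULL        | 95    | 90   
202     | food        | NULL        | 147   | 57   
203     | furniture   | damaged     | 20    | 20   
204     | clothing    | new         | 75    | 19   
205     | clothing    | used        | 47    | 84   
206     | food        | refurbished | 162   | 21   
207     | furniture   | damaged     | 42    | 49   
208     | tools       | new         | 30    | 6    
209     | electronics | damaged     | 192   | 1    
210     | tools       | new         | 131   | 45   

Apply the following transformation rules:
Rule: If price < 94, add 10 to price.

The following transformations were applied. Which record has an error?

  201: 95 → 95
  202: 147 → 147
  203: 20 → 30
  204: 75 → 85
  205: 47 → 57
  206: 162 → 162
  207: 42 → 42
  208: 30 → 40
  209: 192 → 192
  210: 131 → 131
Record 207 has an error. The correct transformed value should be 52, not 42.

Step 1: Check each record against the rule
Step 2: Record 207 has price = 42
Step 3: Since 42 < 94, the bonus should have been applied
Step 4: Correct value = 52, but claimed value = 42
Conclusion: Record 207 has the error.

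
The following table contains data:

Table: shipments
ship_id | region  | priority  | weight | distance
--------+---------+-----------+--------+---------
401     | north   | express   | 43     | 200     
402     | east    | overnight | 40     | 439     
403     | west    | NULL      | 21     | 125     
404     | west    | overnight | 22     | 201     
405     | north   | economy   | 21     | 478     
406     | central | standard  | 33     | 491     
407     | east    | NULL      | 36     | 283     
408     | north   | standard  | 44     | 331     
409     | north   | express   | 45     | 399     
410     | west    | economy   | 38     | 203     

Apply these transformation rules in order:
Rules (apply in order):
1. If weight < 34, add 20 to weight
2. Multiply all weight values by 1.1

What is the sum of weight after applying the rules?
465.3

Step 1: Apply Rule 1 - Add 20 to records with weight < 34
  - 4 records affected: 97 + (4 × 20) = 177
  - Unaffected records: 246
  - Sum after Rule 1: 423
Step 2: Apply Rule 2 - Multiply all by 1.1
  - 423 × 1.1 = 465.3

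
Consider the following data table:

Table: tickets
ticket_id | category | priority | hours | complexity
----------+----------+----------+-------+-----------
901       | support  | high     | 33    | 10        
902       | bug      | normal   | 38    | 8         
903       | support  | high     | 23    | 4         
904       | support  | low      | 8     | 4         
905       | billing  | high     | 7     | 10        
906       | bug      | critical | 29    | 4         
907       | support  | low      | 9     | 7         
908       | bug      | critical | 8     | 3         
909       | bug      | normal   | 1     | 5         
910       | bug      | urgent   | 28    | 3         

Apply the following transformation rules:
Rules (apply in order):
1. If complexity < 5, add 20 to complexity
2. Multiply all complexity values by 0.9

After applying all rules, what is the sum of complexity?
142.2

Step 1: Apply Rule 1 - Add 20 to records with complexity < 5
  - 5 records affected: 18 + (5 × 20) = 118
  - Unaffected records: 40
  - Sum after Rule 1: 158
Step 2: Apply Rule 2 - Multiply all by 0.9
  - 158 × 0.9 = 142.2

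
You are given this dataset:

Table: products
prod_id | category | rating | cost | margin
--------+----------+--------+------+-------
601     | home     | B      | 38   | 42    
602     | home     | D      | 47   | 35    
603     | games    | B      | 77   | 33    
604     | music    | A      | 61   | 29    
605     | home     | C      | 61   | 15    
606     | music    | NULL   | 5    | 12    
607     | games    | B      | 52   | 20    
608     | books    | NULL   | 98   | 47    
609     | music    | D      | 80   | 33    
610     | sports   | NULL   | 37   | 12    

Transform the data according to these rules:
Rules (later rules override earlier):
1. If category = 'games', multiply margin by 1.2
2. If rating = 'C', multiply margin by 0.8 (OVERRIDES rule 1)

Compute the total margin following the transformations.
285.6

Step 1: Rule 2 takes priority for records with rating = 'C'
  - 1 records: 15 × 0.8 = 12.0
Step 2: Rule 1 applies to remaining records with category = 'games'
  - 2 records: 53 × 1.2 = 63.6
Step 3: Other records unchanged: 210
Step 4: Final sum = 12.0 + 63.6 + 210 = 285.6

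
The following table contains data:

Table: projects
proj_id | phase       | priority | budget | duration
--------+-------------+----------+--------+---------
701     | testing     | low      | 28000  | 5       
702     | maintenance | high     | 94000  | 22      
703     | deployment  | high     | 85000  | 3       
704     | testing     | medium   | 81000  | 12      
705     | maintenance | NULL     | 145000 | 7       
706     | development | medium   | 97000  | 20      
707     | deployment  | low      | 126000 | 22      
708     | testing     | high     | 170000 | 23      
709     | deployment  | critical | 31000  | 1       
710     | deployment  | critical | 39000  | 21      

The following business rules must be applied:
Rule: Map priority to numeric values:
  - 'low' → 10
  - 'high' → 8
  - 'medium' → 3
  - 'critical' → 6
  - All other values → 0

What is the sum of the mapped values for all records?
62

Step 1: Apply mapping to each record
Step 2: Count by status:
  'low': 2 records × 10 = 20
  'high': 3 records × 8 = 24
  'medium': 2 records × 3 = 6
  'critical': 2 records × 6 = 12
Step 3: Sum all mapped values = 62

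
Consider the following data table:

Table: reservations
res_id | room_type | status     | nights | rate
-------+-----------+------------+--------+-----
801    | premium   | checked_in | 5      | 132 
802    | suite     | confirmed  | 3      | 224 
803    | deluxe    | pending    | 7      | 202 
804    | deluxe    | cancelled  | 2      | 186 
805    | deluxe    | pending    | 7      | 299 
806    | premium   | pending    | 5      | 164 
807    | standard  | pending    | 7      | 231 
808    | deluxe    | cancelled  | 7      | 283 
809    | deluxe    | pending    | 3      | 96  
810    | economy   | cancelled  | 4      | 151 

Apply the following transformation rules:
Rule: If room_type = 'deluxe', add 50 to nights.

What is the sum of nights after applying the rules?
300

Step 1: Count records where room_type = 'deluxe': 5
Step 2: Total bonus added: 5 × 50 = 250
Step 3: Original sum of nights: 50
Step 4: Final sum = 50 + 250 = 300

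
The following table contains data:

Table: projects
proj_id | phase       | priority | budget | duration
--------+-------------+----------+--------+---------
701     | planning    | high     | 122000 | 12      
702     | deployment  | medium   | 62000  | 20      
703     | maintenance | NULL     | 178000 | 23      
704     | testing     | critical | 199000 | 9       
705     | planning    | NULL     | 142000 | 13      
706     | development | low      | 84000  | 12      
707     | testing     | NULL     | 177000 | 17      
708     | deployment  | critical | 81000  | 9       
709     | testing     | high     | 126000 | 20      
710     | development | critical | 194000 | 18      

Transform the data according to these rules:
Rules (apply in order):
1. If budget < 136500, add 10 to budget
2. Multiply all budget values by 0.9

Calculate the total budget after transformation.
1228545.0

Step 1: Apply Rule 1 - Add 10 to records with budget < 136500
  - 5 records affected: 475000 + (5 × 10) = 475050
  - Unaffected records: 890000
  - Sum after Rule 1: 1365050
Step 2: Apply Rule 2 - Multiply all by 0.9
  - 1365050 × 0.9 = 1228545.0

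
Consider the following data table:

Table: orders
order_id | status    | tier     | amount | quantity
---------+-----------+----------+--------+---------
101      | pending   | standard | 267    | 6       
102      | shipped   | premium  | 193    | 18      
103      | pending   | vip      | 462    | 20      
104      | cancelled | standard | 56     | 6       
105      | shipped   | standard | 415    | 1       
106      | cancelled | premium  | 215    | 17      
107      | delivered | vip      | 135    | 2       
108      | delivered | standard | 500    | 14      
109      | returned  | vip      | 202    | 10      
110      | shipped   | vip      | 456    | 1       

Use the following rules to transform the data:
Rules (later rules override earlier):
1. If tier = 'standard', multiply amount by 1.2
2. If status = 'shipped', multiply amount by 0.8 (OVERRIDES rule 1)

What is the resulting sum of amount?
2852.8

Step 1: Rule 2 takes priority for records with status = 'shipped'
  - 3 records: 1064 × 0.8 = 851.2
Step 2: Rule 1 applies to remaining records with tier = 'standard'
  - 3 records: 823 × 1.2 = 987.6
Step 3: Other records unchanged: 1014
Step 4: Final sum = 851.2 + 987.6 + 1014 = 2852.8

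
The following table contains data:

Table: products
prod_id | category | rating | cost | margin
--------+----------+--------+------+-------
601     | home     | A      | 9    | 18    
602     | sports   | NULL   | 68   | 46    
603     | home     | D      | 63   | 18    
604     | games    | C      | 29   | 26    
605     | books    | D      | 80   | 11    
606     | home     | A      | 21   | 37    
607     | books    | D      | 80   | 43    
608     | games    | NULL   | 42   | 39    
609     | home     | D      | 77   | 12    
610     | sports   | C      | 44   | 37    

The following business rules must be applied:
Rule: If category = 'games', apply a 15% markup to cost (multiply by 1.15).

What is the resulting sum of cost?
523.65

Step 1: Records with category = 'games' have total cost = 71
Step 2: Apply multiplier: 71 × 1.15 = 81.65
Step 3: Other records total: 442
Step 4: Final sum = 81.65 + 442 = 523.65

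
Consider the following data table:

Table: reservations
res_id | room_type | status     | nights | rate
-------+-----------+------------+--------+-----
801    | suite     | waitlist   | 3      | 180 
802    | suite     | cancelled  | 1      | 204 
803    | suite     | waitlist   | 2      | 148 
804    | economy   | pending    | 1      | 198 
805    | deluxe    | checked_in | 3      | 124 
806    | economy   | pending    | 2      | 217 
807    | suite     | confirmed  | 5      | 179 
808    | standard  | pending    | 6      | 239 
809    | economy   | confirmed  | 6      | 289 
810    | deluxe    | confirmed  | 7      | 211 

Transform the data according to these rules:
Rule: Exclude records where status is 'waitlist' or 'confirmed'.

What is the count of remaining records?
5

Step 1: Count records to exclude
  - 2 (waitlist) + 3 (confirmed) = 5 records
Step 2: Total records: 10
Step 3: Remaining = 10 - 5 = 5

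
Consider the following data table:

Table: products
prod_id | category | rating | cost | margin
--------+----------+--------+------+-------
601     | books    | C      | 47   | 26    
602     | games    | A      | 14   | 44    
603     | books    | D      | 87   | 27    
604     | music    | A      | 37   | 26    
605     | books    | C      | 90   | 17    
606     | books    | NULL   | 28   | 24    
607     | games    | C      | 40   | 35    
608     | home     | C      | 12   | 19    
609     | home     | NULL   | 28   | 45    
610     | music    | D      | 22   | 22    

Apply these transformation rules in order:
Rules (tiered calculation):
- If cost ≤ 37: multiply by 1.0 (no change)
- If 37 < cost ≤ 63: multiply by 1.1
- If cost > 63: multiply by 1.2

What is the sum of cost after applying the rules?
449.1

Step 1: Tier 1 (cost ≤ 37): 6 records, sum = 141 × 1.0 = 141.0
Step 2: Tier 2 (37 < cost ≤ 63): 2 records, sum = 87 × 1.1 = 95.7
Step 3: Tier 3 (cost > 63): 2 records, sum = 177 × 1.2 = 212.4
Step 4: Final sum = 141.0 + 95.7 + 212.4 = 449.1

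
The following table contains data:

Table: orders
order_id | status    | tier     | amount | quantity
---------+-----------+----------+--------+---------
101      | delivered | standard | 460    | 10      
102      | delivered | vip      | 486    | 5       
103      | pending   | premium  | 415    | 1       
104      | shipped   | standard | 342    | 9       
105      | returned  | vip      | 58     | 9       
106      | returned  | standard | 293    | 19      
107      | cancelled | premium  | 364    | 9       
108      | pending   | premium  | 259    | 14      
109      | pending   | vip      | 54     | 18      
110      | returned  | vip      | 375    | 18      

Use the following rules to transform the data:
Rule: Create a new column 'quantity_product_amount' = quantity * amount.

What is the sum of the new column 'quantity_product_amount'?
31236

Step 1: For each record, compute quantity * amount
Example calculations:
  10 * 460 = 4600
  5 * 486 = 2430
  1 * 415 = 415
  ...
Step 2: Sum all derived values
Step 3: Total = 31236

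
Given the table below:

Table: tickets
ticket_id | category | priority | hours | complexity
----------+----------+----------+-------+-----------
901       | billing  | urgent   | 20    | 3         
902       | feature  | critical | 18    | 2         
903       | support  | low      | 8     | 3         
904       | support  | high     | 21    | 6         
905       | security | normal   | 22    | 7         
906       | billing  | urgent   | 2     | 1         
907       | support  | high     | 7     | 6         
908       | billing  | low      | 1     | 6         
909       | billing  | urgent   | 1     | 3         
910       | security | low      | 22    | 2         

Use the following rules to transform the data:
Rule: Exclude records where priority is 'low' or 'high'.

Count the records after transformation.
5

Step 1: Count records to exclude
  - 3 (low) + 2 (high) = 5 records
Step 2: Total records: 10
Step 3: Remaining = 10 - 5 = 5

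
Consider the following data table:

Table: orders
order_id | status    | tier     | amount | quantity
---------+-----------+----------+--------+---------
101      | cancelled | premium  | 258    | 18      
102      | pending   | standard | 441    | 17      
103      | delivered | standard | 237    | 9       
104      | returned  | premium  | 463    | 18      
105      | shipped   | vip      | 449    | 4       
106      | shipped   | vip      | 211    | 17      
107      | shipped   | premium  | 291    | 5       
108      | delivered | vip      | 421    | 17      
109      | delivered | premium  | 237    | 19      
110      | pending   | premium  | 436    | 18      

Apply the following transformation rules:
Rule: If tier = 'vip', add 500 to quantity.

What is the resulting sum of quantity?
1642

Step 1: Count records where tier = 'vip': 3
Step 2: Total bonus added: 3 × 500 = 1500
Step 3: Original sum of quantity: 142
Step 4: Final sum = 142 + 1500 = 1642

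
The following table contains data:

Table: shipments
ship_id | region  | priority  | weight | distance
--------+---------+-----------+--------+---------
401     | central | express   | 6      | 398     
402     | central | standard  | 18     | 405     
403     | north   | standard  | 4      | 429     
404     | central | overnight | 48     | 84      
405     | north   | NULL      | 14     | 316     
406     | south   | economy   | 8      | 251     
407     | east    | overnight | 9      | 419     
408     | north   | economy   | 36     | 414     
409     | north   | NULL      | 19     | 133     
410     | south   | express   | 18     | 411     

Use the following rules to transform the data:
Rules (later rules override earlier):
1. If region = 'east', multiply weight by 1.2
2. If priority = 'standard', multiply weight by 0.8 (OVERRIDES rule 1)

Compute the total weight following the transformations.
177.4

Step 1: Rule 2 takes priority for records with priority = 'standard'
  - 2 records: 22 × 0.8 = 17.6
Step 2: Rule 1 applies to remaining records with region = 'east'
  - 1 records: 9 × 1.2 = 10.8
Step 3: Other records unchanged: 149
Step 4: Final sum = 17.6 + 10.8 + 149 = 177.4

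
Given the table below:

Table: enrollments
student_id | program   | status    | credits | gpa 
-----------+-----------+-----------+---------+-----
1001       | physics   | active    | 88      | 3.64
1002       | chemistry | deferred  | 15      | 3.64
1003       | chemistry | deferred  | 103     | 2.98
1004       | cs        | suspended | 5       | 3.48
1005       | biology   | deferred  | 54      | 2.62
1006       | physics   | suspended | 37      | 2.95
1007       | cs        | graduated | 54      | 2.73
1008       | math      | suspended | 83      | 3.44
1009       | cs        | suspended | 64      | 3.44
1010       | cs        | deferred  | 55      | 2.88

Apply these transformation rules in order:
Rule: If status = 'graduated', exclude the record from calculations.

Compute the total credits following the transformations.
504

Step 1: Identify records where status = 'graduated'
Step 2: The excluded records sum to 54
Step 3: Original total credits = 558
Step 4: Remaining total = 558 - 54 = 504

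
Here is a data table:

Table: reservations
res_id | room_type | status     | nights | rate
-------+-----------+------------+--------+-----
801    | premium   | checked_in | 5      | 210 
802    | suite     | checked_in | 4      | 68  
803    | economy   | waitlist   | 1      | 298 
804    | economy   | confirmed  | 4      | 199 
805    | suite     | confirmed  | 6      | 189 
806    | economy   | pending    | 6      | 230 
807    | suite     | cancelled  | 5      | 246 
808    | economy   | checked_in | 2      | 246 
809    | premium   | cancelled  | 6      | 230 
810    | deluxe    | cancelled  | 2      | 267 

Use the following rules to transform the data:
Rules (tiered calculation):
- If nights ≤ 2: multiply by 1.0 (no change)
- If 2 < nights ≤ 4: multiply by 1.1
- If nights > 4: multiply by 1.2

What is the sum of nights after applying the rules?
47.4

Step 1: Tier 1 (nights ≤ 2): 3 records, sum = 5 × 1.0 = 5.0
Step 2: Tier 2 (2 < nights ≤ 4): 2 records, sum = 8 × 1.1 = 8.8
Step 3: Tier 3 (nights > 4): 5 records, sum = 28 × 1.2 = 33.6
Step 4: Final sum = 5.0 + 8.8 + 33.6 = 47.4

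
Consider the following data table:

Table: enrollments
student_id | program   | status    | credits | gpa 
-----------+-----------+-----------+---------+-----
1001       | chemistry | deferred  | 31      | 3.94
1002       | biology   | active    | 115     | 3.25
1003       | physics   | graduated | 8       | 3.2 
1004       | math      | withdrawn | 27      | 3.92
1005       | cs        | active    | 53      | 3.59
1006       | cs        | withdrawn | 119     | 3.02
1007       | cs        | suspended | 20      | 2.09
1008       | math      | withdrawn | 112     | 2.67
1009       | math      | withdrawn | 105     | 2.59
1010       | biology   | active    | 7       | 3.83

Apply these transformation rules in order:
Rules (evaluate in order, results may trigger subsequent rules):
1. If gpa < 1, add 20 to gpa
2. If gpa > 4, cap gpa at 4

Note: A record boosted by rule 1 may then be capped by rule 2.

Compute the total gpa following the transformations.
32.1

Step 1: Apply rule 1 to records with gpa < 1
  - 0 records get bonus of 20
  - Of these, 0 records then exceed 4 and get capped
Step 2: Apply rule 2 to records with gpa > 4
  - 0 records (original) are capped
Step 3: Calculate final sum = 32.1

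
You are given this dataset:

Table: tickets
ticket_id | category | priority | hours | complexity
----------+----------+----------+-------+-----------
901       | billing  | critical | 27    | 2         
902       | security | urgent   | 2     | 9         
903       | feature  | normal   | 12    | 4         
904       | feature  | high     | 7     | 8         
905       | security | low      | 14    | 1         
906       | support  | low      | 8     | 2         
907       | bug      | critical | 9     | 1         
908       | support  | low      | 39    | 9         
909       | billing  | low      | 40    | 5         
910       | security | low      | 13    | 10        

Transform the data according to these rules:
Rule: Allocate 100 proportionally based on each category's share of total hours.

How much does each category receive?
billing: 39.18, bug: 5.26, feature: 11.11, security: 16.96, support: 27.49

Step 1: Calculate total hours = 171
Step 2: Calculate each category's proportion:
  billing: 67/171 = 39.18% → 39.18
  bug: 9/171 = 5.26% → 5.26
  feature: 19/171 = 11.11% → 11.11
  security: 29/171 = 16.96% → 16.96
  support: 47/171 = 27.49% → 27.49
Step 3: Verify: sum of allocations ≈ 100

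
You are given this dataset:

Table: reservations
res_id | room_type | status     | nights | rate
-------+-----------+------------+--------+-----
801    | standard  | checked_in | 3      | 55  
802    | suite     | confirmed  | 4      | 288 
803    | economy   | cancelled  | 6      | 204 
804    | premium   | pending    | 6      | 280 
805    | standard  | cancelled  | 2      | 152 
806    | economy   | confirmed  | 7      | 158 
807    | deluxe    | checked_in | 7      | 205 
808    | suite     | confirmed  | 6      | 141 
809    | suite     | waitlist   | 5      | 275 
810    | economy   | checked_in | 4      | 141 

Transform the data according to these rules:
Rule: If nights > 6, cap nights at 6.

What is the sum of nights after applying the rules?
48

Step 1: 2 records have nights > 6
Step 2: These records originally summed to 14
Step 3: After capping: 2 × 6 = 12
Step 4: Unaffected records sum: 36
Step 5: Final sum = 12 + 36 = 48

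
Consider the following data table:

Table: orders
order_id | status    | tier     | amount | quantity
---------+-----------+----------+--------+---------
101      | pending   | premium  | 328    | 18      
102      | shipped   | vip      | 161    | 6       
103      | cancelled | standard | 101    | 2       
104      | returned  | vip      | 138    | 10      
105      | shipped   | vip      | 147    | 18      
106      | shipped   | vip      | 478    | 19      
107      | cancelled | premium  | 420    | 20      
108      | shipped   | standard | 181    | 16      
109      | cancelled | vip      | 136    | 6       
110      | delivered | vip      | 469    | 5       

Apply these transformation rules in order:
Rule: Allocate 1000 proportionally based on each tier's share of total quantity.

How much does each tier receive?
premium: 316.67, standard: 150.0, vip: 533.33

Step 1: Calculate total quantity = 120
Step 2: Calculate each tier's proportion:
  premium: 38/120 = 31.67% → 316.67
  standard: 18/120 = 15.00% → 150.0
  vip: 64/120 = 53.33% → 533.33
Step 3: Verify: sum of allocations ≈ 1000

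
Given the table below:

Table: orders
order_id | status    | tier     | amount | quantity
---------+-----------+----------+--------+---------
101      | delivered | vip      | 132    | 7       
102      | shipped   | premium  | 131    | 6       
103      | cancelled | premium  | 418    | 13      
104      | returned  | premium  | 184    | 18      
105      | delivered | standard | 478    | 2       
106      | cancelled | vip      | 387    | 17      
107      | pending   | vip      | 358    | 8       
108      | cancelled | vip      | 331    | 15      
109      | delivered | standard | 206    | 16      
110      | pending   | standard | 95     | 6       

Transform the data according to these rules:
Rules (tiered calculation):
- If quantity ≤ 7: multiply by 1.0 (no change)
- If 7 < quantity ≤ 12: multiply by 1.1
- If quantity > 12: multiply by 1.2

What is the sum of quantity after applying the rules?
124.6

Step 1: Tier 1 (quantity ≤ 7): 4 records, sum = 21 × 1.0 = 21.0
Step 2: Tier 2 (7 < quantity ≤ 12): 1 records, sum = 8 × 1.1 = 8.8
Step 3: Tier 3 (quantity > 12): 5 records, sum = 79 × 1.2 = 94.8
Step 4: Final sum = 21.0 + 8.8 + 94.8 = 124.6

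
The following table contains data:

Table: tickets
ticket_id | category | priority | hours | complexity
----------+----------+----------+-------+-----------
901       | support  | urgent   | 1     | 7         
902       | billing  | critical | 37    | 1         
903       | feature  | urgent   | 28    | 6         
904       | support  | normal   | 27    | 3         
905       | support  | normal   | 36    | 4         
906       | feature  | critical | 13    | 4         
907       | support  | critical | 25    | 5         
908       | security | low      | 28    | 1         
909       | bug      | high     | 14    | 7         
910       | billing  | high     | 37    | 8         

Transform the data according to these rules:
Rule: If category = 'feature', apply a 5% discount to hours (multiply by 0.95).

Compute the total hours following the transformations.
243.95

Step 1: Records with category = 'feature' have total hours = 41
Step 2: Apply multiplier: 41 × 0.95 = 38.95
Step 3: Other records total: 205
Step 4: Final sum = 38.95 + 205 = 243.95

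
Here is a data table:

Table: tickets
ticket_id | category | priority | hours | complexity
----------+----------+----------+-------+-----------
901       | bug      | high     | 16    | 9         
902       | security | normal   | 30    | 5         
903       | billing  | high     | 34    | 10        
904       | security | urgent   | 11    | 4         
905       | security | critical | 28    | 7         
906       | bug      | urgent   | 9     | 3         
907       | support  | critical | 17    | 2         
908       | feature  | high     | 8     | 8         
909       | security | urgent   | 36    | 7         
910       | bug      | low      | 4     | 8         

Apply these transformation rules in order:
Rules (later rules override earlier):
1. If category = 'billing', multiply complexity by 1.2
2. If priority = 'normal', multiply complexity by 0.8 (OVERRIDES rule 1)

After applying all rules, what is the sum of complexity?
64.0

Step 1: Rule 2 takes priority for records with priority = 'normal'
  - 1 records: 5 × 0.8 = 4.0
Step 2: Rule 1 applies to remaining records with category = 'billing'
  - 1 records: 10 × 1.2 = 12.0
Step 3: Other records unchanged: 48
Step 4: Final sum = 4.0 + 12.0 + 48 = 64.0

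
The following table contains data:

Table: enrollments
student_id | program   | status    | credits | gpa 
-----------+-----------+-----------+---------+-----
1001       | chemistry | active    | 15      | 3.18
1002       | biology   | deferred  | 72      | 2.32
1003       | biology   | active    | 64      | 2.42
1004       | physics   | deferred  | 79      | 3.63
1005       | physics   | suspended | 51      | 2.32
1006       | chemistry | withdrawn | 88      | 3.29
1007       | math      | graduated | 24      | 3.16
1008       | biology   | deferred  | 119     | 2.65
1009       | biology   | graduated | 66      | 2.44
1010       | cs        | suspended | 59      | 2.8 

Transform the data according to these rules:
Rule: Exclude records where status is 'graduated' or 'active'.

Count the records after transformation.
6

Step 1: Count records to exclude
  - 2 (graduated) + 2 (active) = 4 records
Step 2: Total records: 10
Step 3: Remaining = 10 - 4 = 6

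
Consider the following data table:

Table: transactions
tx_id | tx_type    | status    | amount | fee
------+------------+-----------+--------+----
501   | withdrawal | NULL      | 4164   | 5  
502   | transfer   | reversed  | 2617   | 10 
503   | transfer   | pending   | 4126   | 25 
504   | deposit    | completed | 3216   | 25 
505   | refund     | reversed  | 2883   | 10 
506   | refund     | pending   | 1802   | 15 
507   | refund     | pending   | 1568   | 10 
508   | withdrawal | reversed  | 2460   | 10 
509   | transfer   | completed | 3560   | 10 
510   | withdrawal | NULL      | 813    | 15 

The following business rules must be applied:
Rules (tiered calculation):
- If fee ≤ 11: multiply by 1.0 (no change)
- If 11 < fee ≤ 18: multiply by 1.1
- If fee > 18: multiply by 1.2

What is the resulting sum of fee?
148.0

Step 1: Tier 1 (fee ≤ 11): 6 records, sum = 55 × 1.0 = 55.0
Step 2: Tier 2 (11 < fee ≤ 18): 2 records, sum = 30 × 1.1 = 33.0
Step 3: Tier 3 (fee > 18): 2 records, sum = 50 × 1.2 = 60.0
Step 4: Final sum = 55.0 + 33.0 + 60.0 = 148.0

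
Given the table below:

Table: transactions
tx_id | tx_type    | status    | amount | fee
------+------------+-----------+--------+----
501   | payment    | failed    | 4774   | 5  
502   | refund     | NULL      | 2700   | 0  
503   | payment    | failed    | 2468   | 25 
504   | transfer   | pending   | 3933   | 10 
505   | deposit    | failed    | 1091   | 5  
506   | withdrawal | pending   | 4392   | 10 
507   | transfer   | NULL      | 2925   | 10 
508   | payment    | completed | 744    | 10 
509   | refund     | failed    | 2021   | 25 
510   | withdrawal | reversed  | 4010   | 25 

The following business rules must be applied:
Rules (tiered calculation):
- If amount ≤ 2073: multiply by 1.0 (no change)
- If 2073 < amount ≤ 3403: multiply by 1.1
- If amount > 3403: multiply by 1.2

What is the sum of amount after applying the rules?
33289.1

Step 1: Tier 1 (amount ≤ 2073): 3 records, sum = 3856 × 1.0 = 3856.0
Step 2: Tier 2 (2073 < amount ≤ 3403): 3 records, sum = 8093 × 1.1 = 8902.3
Step 3: Tier 3 (amount > 3403): 4 records, sum = 17109 × 1.2 = 20530.8
Step 4: Final sum = 3856.0 + 8902.3 + 20530.8 = 33289.1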